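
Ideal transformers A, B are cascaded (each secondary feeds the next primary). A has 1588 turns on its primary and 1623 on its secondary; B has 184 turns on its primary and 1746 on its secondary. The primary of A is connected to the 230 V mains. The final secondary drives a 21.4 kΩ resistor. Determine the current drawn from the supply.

I_supply ≈ 1.01 A

After A: V = 230.00 × 1623/1588 = 235.07 V.
After B: V = 235.07 × 1746/184 = 2230.6 V.
I_load = 2230.6/21400 = 0.10423 A, so P_out = 2230.6 × 0.10423 = 232.50 W.
All ideal ⇒ P_in = P_out, so I_supply = 232.50/230 = 1.01 A.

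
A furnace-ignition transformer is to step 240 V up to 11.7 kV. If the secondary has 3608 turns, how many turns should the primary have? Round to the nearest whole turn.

N_p/N_s = V_p/V_s, so N_p = 3608 × 240/11700 = 74.0 ≈ 74 turns.

N_p = 74 turns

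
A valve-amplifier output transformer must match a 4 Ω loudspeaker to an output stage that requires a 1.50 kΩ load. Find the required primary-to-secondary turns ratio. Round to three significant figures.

N_p/N_s ≈ 19.4

Z_p/Z_s = (N_p/N_s)², so N_p/N_s = √(1500/4) = √375 = 19.4.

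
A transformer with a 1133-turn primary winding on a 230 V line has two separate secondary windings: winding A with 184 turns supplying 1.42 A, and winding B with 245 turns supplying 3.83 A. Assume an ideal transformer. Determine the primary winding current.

I_p ≈ 1.06 A

V_A = 230 × 184/1133 = 37.352 V; V_B = 230 × 245/1133 = 49.735 V.
P_out = V_A I_A + V_B I_B = 37.352×1.42 + 49.735×3.83 = 53.040 + 190.49 = 243.53 W.
Ideal ⇒ P_in = P_out, so I_p = P_out/V_p = 243.53/230 = 1.06 A.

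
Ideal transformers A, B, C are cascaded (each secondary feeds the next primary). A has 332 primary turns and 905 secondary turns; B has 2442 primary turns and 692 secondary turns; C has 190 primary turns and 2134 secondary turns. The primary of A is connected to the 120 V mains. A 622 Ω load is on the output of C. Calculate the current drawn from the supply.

Secondary of A: V = 120.00 × 905/332 = 327.11 V.
Secondary of B: V = 327.11 × 692/2442 = 92.694 V.
Secondary of C: V = 92.694 × 2134/190 = 1041.1 V.
I_load = 1041.1/622 = 1.6738 A, so P_out = 1041.1 × 1.6738 = 1742.6 W.
All ideal ⇒ P_in = P_out, so I_supply = 1742.6/120 = 14.5 A.

I_supply ≈ 14.5 A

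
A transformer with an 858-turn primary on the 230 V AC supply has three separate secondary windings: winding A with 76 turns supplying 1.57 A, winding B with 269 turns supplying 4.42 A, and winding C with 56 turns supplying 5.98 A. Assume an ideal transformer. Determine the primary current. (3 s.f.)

I_p ≈ 1.92 A

V_A = 230 × 76/858 = 20.373 V; V_B = 230 × 269/858 = 72.110 V; V_C = 230 × 56/858 = 15.012 V.
P_out = V_A I_A + V_B I_B + V_C I_C = 20.373×1.57 + 72.110×4.42 + 15.012×5.98 = 31.986 + 318.72 + 89.770 = 440.48 W.
Ideal ⇒ P_in = P_out, so I_p = P_out/V_p = 440.48/230 = 1.92 A.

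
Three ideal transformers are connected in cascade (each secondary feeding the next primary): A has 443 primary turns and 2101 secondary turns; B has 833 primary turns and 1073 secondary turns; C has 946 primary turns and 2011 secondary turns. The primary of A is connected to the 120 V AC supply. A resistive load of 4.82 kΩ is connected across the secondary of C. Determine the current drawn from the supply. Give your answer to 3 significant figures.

After A: V = 120.00 × 2101/443 = 569.12 V.
After B: V = 569.12 × 1073/833 = 733.09 V.
After C: V = 733.09 × 2011/946 = 1558.4 V.
I_load = 1558.4/4820 = 0.32332 A, so P_out = 1558.4 × 0.32332 = 503.86 W.
All ideal ⇒ P_in = P_out, so I_supply = 503.86/120 = 4.20 A.

I_supply ≈ 4.20 A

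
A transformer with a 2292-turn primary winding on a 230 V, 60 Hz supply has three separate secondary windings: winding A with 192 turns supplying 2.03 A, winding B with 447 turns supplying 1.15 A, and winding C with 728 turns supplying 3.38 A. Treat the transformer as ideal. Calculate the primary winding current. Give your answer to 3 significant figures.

V_A = 230 × 192/2292 = 19.267 V; V_B = 230 × 447/2292 = 44.856 V; V_C = 230 × 728/2292 = 73.054 V.
P_out = V_A I_A + V_B I_B + V_C I_C = 19.267×2.03 + 44.856×1.15 + 73.054×3.38 = 39.112 + 51.584 + 246.92 = 337.62 W.
Ideal ⇒ P_in = P_out, so I_p = P_out/V_p = 337.62/230 = 1.47 A.

I_p ≈ 1.47 A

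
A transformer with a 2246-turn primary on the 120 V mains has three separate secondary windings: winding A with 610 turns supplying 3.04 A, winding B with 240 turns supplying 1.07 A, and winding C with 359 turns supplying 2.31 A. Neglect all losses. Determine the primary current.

V_A = 120 × 610/2246 = 32.591 V; V_B = 120 × 240/2246 = 12.823 V; V_C = 120 × 359/2246 = 19.181 V.
P_out = V_A I_A + V_B I_B + V_C I_C = 32.591×3.04 + 12.823×1.07 + 19.181×2.31 = 99.077 + 13.720 + 44.308 = 157.11 W.
Ideal ⇒ P_in = P_out, so I_p = P_out/V_p = 157.11/120 = 1.31 A.

I_p ≈ 1.31 A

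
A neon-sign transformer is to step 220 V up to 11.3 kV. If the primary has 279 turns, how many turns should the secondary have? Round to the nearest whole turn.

N_s/N_p = V_s/V_p, so N_s = 279 × 11300/220 = 14330.5 ≈ 14330 turns.

N_s = 14330 turns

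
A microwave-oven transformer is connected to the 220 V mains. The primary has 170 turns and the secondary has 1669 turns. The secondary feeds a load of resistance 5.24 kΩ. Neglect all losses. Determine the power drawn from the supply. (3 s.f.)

V_s = V_p × N_s/N_p = 220 × 1669/170 = 2159.9 V.
I_s = V_s/R = 2159.9/5240 = 0.41219 A.
I_p = I_s × N_s/N_p = 0.41219 × 1669/170 = 4.0467 A.
P = V_p I_p = 220 × 4.0467 = 890 W.

P ≈ 890 W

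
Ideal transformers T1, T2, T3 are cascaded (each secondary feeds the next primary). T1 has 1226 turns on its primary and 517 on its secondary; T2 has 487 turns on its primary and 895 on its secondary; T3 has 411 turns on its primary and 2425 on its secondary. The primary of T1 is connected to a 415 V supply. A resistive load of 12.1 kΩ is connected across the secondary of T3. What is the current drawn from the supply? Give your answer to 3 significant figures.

I_supply ≈ 0.717 A

Secondary of T1: V = 415.00 × 517/1226 = 175.00 V.
Secondary of T2: V = 175.00 × 895/487 = 321.62 V.
Secondary of T3: V = 321.62 × 2425/411 = 1897.6 V.
I_load = 1897.6/12100 = 0.15683 A, so P_out = 1897.6 × 0.15683 = 297.60 W.
All ideal ⇒ P_in = P_out, so I_supply = 297.60/415 = 0.717 A.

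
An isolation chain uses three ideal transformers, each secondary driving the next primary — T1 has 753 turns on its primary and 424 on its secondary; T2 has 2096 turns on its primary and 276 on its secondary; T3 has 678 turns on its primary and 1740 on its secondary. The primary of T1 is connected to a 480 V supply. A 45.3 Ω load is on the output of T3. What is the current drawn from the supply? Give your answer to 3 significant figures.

After T1: V = 480.00 × 424/753 = 270.28 V.
After T2: V = 270.28 × 276/2096 = 35.590 V.
After T3: V = 35.590 × 1740/678 = 91.338 V.
I_load = 91.338/45.3 = 2.0163 A, so P_out = 91.338 × 2.0163 = 184.16 W.
All ideal ⇒ P_in = P_out, so I_supply = 184.16/480 = 0.384 A.

I_supply ≈ 0.384 A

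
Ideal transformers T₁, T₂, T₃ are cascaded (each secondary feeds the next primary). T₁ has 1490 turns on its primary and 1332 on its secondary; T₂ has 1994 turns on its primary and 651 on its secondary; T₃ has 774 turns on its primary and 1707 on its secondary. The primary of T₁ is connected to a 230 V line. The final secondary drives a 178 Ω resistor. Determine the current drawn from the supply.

After T₁: V = 230.00 × 1332/1490 = 205.61 V.
After T₂: V = 205.61 × 651/1994 = 67.128 V.
After T₃: V = 67.128 × 1707/774 = 148.05 V.
I_load = 148.05/178 = 0.83171 A, so P_out = 148.05 × 0.83171 = 123.13 W.
All ideal ⇒ P_in = P_out, so I_supply = 123.13/230 = 0.535 A.

I_supply ≈ 0.535 A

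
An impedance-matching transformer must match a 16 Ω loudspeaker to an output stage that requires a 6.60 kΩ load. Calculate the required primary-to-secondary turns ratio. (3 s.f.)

Z_p/Z_s = (N_p/N_s)², so N_p/N_s = √(6600/16) = √412 = 20.3.

N_p/N_s ≈ 20.3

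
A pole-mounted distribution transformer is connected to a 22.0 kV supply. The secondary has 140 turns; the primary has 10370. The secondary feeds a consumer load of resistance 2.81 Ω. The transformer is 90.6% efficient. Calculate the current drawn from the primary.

I_p ≈ 1.58 A

V_s = 22000 × 140/10370 = 297.01 V.
I_s = V_s/R = 297.01/2.81 = 105.70 A.
P_out = V_s I_s = 297.01 × 105.70 = 31393 W.
P_in = P_out/η = 31393/0.906 = 34650 W.
I_p = P_in/V_p = 34650/22000 = 1.58 A.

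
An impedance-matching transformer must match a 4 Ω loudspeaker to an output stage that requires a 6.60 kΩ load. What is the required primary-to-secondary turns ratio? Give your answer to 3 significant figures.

Z_p/Z_s = (N_p/N_s)², so N_p/N_s = √(6600/4) = √1650 = 40.6.

N_p/N_s ≈ 40.6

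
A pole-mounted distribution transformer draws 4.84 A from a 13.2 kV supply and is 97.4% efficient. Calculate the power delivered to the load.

P_out ≈ 62200 W

P_in = V_in I_in = 13200 × 4.84 = 63888 W.
P_out = η P_in = 0.974 × 63888 = 62200 W.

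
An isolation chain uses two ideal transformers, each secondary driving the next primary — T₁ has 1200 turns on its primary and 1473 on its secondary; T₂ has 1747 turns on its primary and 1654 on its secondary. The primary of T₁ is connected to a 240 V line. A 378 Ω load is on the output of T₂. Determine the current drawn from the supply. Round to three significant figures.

After T₁: V = 240.00 × 1473/1200 = 294.60 V.
After T₂: V = 294.60 × 1654/1747 = 278.92 V.
I_load = 278.92/378 = 0.73788 A, so P_out = 278.92 × 0.73788 = 205.81 W.
All ideal ⇒ P_in = P_out, so I_supply = 205.81/240 = 0.858 A.

I_supply ≈ 0.858 A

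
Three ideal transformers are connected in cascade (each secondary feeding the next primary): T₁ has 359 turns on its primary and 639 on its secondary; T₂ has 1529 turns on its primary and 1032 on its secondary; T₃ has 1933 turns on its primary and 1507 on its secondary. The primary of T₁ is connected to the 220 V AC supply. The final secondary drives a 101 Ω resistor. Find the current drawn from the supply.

After T₁: V = 220.00 × 639/359 = 391.59 V.
After T₂: V = 391.59 × 1032/1529 = 264.30 V.
After T₃: V = 264.30 × 1507/1933 = 206.05 V.
I_load = 206.05/101 = 2.0401 A, so P_out = 206.05 × 2.0401 = 420.38 W.
All ideal ⇒ P_in = P_out, so I_supply = 420.38/220 = 1.91 A.

I_supply ≈ 1.91 A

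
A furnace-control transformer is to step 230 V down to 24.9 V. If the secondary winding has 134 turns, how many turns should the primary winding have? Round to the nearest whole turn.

N_p = 1238 turns

N_p/N_s = V_p/V_s, so N_p = 134 × 230/24.9 = 1237.8 ≈ 1238 turns.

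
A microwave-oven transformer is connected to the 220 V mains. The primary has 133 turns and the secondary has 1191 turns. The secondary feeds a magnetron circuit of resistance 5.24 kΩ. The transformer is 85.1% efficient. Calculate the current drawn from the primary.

I_p ≈ 3.96 A

V_s = 220 × 1191/133 = 1970.1 V.
I_s = V_s/R = 1970.1/5240 = 0.37597 A.
P_out = V_s I_s = 1970.1 × 0.37597 = 740.69 W.
P_in = P_out/η = 740.69/0.851 = 870.37 W.
I_p = P_in/V_p = 870.37/220 = 3.96 A.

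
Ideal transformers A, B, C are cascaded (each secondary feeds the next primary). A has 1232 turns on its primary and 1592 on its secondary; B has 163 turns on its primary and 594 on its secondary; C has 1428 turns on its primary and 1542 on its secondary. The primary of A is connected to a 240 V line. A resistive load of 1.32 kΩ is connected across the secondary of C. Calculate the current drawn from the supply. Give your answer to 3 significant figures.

After A: V = 240.00 × 1592/1232 = 310.13 V.
After B: V = 310.13 × 594/163 = 1130.2 V.
After C: V = 1130.2 × 1542/1428 = 1220.4 V.
I_load = 1220.4/1320 = 0.92454 A, so P_out = 1220.4 × 0.92454 = 1128.3 W.
All ideal ⇒ P_in = P_out, so I_supply = 1128.3/240 = 4.70 A.

I_supply ≈ 4.70 A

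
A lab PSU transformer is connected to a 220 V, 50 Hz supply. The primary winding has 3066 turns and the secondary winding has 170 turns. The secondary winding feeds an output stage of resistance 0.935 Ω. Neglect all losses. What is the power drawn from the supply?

V_s = V_p × N_s/N_p = 220 × 170/3066 = 12.198 V.
I_s = V_s/R = 12.198/0.935 = 13.046 A.
I_p = I_s × N_s/N_p = 13.046 × 170/3066 = 0.72338 A.
P = V_p I_p = 220 × 0.72338 = 159 W.

P ≈ 159 W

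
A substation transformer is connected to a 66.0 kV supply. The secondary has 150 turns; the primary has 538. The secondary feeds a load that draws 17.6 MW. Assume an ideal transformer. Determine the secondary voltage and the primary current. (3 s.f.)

V_s ≈ 18400 V, I_p ≈ 267 A

V_s = V_p × N_s/N_p = 66000 × 150/538 = 18401 V.
I_s = P/V_s = 1.76×10^7/18401 = 956.44 A.
I_p = I_s × N_s/N_p = 956.44 × 150/538 = 267 A.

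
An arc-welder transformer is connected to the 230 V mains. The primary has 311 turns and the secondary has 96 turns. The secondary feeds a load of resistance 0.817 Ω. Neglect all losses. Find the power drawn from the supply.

P ≈ 6170 W

V_s = V_p × N_s/N_p = 230 × 96/311 = 70.997 V.
I_s = V_s/R = 70.997/0.817 = 86.899 A.
I_p = I_s × N_s/N_p = 86.899 × 96/311 = 26.824 A.
P = V_p I_p = 230 × 26.824 = 6170 W.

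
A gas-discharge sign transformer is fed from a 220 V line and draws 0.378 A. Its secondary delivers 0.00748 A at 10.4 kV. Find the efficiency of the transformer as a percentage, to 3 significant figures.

P_in = 220 × 0.378 = 83.1600 W.
P_out = 10400 × 0.00748 = 77.7920 W.
η = P_out/P_in = 77.7920/83.1600 = 0.935.

η ≈ 93.5%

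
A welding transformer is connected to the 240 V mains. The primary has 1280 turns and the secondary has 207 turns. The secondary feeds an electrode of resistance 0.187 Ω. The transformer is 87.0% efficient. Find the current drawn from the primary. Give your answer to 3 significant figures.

V_s = 240 × 207/1280 = 38.812 V.
I_s = V_s/R = 38.812/0.187 = 207.55 A.
P_out = V_s I_s = 38.812 × 207.55 = 8055.7 W.
P_in = P_out/η = 8055.7/0.870 = 9259.4 W.
I_p = P_in/V_p = 9259.4/240 = 38.6 A.

I_p ≈ 38.6 A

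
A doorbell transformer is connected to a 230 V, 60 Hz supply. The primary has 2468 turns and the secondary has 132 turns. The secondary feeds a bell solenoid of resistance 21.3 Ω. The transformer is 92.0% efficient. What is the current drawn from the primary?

V_s = 230 × 132/2468 = 12.301 V.
I_s = V_s/R = 12.301/21.3 = 0.57753 A.
P_out = V_s I_s = 12.301 × 0.57753 = 7.1045 W.
P_in = P_out/η = 7.1045/0.920 = 7.7223 W.
I_p = P_in/V_p = 7.7223/230 = 0.0336 A.

I_p ≈ 0.0336 A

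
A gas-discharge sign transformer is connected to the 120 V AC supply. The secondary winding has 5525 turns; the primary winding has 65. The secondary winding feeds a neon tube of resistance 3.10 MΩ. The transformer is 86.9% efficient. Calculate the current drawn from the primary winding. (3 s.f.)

I_p ≈ 0.322 A

V_s = 120 × 5525/65 = 10200 V.
I_s = V_s/R = 10200/(3.10×10^6) = 0.0032903 A.
P_out = V_s I_s = 10200 × 0.0032903 = 33.561 W.
P_in = P_out/η = 33.561/0.869 = 38.621 W.
I_p = P_in/V_p = 38.621/120 = 0.322 A.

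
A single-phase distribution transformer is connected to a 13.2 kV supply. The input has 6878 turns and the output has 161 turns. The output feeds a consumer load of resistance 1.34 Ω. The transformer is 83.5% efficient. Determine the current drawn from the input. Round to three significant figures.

V_out = 13200 × 161/6878 = 308.99 V.
I_out = V_out/R = 308.99/1.34 = 230.59 A.
P_out = V_out I_out = 308.99 × 230.59 = 71248 W.
P_in = P_out/η = 71248/0.835 = 85327 W.
I_in = P_in/V_in = 85327/13200 = 6.46 A.

I_in ≈ 6.46 A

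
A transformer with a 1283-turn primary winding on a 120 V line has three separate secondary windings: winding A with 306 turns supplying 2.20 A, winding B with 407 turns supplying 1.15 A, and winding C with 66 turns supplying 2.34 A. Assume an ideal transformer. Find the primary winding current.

I_p ≈ 1.01 A

V_A = 120 × 306/1283 = 28.620 V; V_B = 120 × 407/1283 = 38.067 V; V_C = 120 × 66/1283 = 6.1730 V.
P_out = V_A I_A + V_B I_B + V_C I_C = 28.620×2.20 + 38.067×1.15 + 6.1730×2.34 = 62.965 + 43.777 + 14.445 = 121.19 W.
Ideal ⇒ P_in = P_out, so I_p = P_out/V_p = 121.19/120 = 1.01 A.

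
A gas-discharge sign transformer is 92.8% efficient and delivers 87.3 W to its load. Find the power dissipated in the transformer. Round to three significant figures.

P_loss ≈ 6.77 W

P_in = P_out/η = 87.3/0.928 = 94.0733 W.
P_loss = P_in − P_out = 94.0733 − 87.3 = 6.77 W.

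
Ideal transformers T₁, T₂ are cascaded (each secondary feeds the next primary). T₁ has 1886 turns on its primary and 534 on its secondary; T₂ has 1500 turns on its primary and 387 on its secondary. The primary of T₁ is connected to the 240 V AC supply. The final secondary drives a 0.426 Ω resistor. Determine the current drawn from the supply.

I_supply ≈ 3.01 A

Secondary of T₁: V = 240.00 × 534/1886 = 67.953 V.
Secondary of T₂: V = 67.953 × 387/1500 = 17.532 V.
I_load = 17.532/0.426 = 41.155 A, so P_out = 17.532 × 41.155 = 721.53 W.
All ideal ⇒ P_in = P_out, so I_supply = 721.53/240 = 3.01 A.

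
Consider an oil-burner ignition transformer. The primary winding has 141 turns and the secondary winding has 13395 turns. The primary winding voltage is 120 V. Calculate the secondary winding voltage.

V_s ≈ 11400 V

V_s/V_p = N_s/N_p, so V_s = 120 × 13395/141 = 11400 V.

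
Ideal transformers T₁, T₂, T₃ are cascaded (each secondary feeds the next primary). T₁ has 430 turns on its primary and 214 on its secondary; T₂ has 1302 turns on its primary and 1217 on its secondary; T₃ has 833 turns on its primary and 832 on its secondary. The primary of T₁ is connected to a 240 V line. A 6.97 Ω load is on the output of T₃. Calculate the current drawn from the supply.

Secondary of T₁: V = 240.00 × 214/430 = 119.44 V.
Secondary of T₂: V = 119.44 × 1217/1302 = 111.64 V.
Secondary of T₃: V = 111.64 × 832/833 = 111.51 V.
I_load = 111.51/6.97 = 15.999 A, so P_out = 111.51 × 15.999 = 1784.0 W.
All ideal ⇒ P_in = P_out, so I_supply = 1784.0/240 = 7.43 A.

I_supply ≈ 7.43 A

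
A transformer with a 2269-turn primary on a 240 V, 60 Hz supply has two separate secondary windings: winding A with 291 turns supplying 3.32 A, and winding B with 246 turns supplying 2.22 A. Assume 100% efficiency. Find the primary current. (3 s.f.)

V_A = 240 × 291/2269 = 30.780 V; V_B = 240 × 246/2269 = 26.020 V.
P_out = V_A I_A + V_B I_B = 30.780×3.32 + 26.020×2.22 = 102.19 + 57.765 = 159.95 W.
Ideal ⇒ P_in = P_out, so I_p = P_out/V_p = 159.95/240 = 0.666 A.

I_p ≈ 0.666 A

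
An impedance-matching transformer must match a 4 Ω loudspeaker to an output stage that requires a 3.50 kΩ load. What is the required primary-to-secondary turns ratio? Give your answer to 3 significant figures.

N_p/N_s ≈ 29.6

Z_p/Z_s = (N_p/N_s)², so N_p/N_s = √(3500/4) = √875 = 29.6.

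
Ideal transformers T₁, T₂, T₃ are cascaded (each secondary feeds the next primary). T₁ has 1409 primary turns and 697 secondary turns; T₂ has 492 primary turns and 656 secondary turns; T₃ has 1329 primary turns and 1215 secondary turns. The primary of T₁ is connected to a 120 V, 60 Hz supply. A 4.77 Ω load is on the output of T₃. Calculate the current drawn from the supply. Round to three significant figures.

After T₁: V = 120.00 × 697/1409 = 59.361 V.
After T₂: V = 59.361 × 656/492 = 79.148 V.
After T₃: V = 79.148 × 1215/1329 = 72.359 V.
I_load = 72.359/4.77 = 15.170 A, so P_out = 72.359 × 15.170 = 1097.7 W.
All ideal ⇒ P_in = P_out, so I_supply = 1097.7/120 = 9.15 A.

I_supply ≈ 9.15 A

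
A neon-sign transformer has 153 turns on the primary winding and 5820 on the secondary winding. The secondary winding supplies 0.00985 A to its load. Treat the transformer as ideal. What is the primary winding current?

I_p ≈ 0.375 A

For an ideal transformer I_p/I_s = N_s/N_p, so I_p = 0.00985 × 5820/153 = 0.375 A.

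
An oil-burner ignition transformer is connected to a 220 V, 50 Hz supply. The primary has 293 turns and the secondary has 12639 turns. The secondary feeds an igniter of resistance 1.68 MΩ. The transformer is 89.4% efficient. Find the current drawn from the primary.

I_p ≈ 0.273 A

V_s = 220 × 12639/293 = 9490.0 V.
I_s = V_s/R = 9490.0/(1.68×10^6) = 0.0056488 A.
P_out = V_s I_s = 9490.0 × 0.0056488 = 53.608 W.
P_in = P_out/η = 53.608/0.894 = 59.964 W.
I_p = P_in/V_p = 59.964/220 = 0.273 A.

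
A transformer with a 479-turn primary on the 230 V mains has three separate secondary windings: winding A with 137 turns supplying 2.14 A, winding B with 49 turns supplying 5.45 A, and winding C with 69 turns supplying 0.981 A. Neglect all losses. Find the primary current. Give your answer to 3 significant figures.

I_p ≈ 1.31 A

V_A = 230 × 137/479 = 65.783 V; V_B = 230 × 49/479 = 23.528 V; V_C = 230 × 69/479 = 33.132 V.
P_out = V_A I_A + V_B I_B + V_C I_C = 65.783×2.14 + 23.528×5.45 + 33.132×0.981 = 140.78 + 128.23 + 32.502 = 301.51 W.
Ideal ⇒ P_in = P_out, so I_p = P_out/V_p = 301.51/230 = 1.31 A.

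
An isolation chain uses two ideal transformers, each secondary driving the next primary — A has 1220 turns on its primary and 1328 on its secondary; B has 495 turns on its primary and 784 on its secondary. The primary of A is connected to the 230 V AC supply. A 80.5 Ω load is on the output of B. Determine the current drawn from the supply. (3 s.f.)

I_supply ≈ 8.49 A

After A: V = 230.00 × 1328/1220 = 250.36 V.
After B: V = 250.36 × 784/495 = 396.53 V.
I_load = 396.53/80.5 = 4.9258 A, so P_out = 396.53 × 4.9258 = 1953.3 W.
All ideal ⇒ P_in = P_out, so I_supply = 1953.3/230 = 8.49 A.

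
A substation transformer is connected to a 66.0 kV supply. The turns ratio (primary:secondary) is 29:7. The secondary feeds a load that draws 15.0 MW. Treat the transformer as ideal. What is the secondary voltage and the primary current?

V_s ≈ 15900 V, I_p ≈ 227 A

V_s = V_p × N_s/N_p = 66000 × 7/29 = 15931 V.
I_s = P/V_s = 1.50×10^7/15931 = 941.56 A.
I_p = I_s × N_s/N_p = 941.56 × 7/29 = 227 A.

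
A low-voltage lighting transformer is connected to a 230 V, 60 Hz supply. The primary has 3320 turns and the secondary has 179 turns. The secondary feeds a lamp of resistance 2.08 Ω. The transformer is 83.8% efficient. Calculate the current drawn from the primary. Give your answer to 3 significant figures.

V_s = 230 × 179/3320 = 12.401 V.
I_s = V_s/R = 12.401/2.08 = 5.9618 A.
P_out = V_s I_s = 12.401 × 5.9618 = 73.930 W.
P_in = P_out/η = 73.930/0.838 = 88.222 W.
I_p = P_in/V_p = 88.222/230 = 0.384 A.

I_p ≈ 0.384 A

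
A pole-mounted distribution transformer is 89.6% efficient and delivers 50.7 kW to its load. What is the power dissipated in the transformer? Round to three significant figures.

P_loss ≈ 5880 W

P_in = P_out/η = 50700/0.896 = 56584.8 W.
P_loss = P_in − P_out = 56584.8 − 50700 = 5880 W.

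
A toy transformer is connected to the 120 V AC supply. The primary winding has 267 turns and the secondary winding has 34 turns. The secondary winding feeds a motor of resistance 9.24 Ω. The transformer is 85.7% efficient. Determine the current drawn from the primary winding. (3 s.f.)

I_p ≈ 0.246 A

V_s = 120 × 34/267 = 15.281 V.
I_s = V_s/R = 15.281/9.24 = 1.6538 A.
P_out = V_s I_s = 15.281 × 1.6538 = 25.271 W.
P_in = P_out/η = 25.271/0.857 = 29.488 W.
I_p = P_in/V_p = 29.488/120 = 0.246 A.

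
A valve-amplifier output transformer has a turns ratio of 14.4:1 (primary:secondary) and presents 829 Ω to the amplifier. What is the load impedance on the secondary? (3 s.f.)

Z_s = Z_p/(N_p/N_s)² = 829/14.4² = 4.00 Ω.

Z_s ≈ 4.00 Ω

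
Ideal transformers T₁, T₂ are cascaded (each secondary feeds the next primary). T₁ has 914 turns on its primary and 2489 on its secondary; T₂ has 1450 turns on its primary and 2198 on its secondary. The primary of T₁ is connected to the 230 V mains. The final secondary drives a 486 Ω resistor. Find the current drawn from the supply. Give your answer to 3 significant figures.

After T₁: V = 230.00 × 2489/914 = 626.33 V.
After T₂: V = 626.33 × 2198/1450 = 949.44 V.
I_load = 949.44/486 = 1.9536 A, so P_out = 949.44 × 1.9536 = 1854.8 W.
All ideal ⇒ P_in = P_out, so I_supply = 1854.8/230 = 8.06 A.

I_supply ≈ 8.06 A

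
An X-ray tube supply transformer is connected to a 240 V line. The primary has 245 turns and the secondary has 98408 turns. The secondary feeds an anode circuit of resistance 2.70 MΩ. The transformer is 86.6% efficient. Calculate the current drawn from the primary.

V_s = 240 × 98408/245 = 96400 V.
I_s = V_s/R = 96400/(2.70×10^6) = 0.035704 A.
P_out = V_s I_s = 96400 × 0.035704 = 3441.8 W.
P_in = P_out/η = 3441.8/0.866 = 3974.4 W.
I_p = P_in/V_p = 3974.4/240 = 16.6 A.

I_p ≈ 16.6 A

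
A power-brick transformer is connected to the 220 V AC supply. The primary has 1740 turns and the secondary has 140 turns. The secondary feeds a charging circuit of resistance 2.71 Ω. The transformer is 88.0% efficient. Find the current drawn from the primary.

I_p ≈ 0.597 A

V_s = 220 × 140/1740 = 17.701 V.
I_s = V_s/R = 17.701/2.71 = 6.5318 A.
P_out = V_s I_s = 17.701 × 6.5318 = 115.62 W.
P_in = P_out/η = 115.62/0.880 = 131.39 W.
I_p = P_in/V_p = 131.39/220 = 0.597 A.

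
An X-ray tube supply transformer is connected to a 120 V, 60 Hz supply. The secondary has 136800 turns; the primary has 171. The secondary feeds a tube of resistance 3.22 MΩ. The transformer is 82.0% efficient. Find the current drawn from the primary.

I_p ≈ 29.1 A

V_s = 120 × 136800/171 = 96000 V.
I_s = V_s/R = 96000/(3.22×10^6) = 0.029814 A.
P_out = V_s I_s = 96000 × 0.029814 = 2862.1 W.
P_in = P_out/η = 2862.1/0.820 = 3490.4 W.
I_p = P_in/V_p = 3490.4/120 = 29.1 A.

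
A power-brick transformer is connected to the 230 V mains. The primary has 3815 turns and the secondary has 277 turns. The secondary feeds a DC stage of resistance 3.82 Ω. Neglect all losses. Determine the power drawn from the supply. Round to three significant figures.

V_s = V_p × N_s/N_p = 230 × 277/3815 = 16.700 V.
I_s = V_s/R = 16.700/3.82 = 4.3717 A.
I_p = I_s × N_s/N_p = 4.3717 × 277/3815 = 0.31742 A.
P = V_p I_p = 230 × 0.31742 = 73.0 W.

P ≈ 73.0 W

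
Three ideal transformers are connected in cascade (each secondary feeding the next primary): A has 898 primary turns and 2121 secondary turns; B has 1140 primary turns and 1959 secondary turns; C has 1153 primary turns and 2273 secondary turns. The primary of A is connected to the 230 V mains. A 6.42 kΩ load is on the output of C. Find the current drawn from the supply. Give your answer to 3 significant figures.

I_supply ≈ 2.29 A

Secondary of A: V = 230.00 × 2121/898 = 543.24 V.
Secondary of B: V = 543.24 × 1959/1140 = 933.52 V.
Secondary of C: V = 933.52 × 2273/1153 = 1840.3 V.
I_load = 1840.3/6420 = 0.28665 A, so P_out = 1840.3 × 0.28665 = 527.53 W.
All ideal ⇒ P_in = P_out, so I_supply = 527.53/230 = 2.29 A.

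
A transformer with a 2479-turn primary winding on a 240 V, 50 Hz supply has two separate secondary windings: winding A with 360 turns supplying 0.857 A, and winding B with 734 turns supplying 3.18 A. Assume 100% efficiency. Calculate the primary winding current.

I_p ≈ 1.07 A

V_A = 240 × 360/2479 = 34.853 V; V_B = 240 × 734/2479 = 71.061 V.
P_out = V_A I_A + V_B I_B = 34.853×0.857 + 71.061×3.18 = 29.869 + 225.97 = 255.84 W.
Ideal ⇒ P_in = P_out, so I_p = P_out/V_p = 255.84/240 = 1.07 A.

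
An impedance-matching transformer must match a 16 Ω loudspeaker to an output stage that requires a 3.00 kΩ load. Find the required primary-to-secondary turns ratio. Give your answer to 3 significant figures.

N_p/N_s ≈ 13.7

Z_p/Z_s = (N_p/N_s)², so N_p/N_s = √(3000/16) = √188 = 13.7.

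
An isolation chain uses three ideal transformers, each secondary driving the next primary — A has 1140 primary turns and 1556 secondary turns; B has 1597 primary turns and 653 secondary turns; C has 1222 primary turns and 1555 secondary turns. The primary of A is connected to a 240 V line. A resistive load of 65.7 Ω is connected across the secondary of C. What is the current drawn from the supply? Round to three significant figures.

After A: V = 240.00 × 1556/1140 = 327.58 V.
After B: V = 327.58 × 653/1597 = 133.94 V.
After C: V = 133.94 × 1555/1222 = 170.44 V.
I_load = 170.44/65.7 = 2.5943 A, so P_out = 170.44 × 2.5943 = 442.18 W.
All ideal ⇒ P_in = P_out, so I_supply = 442.18/240 = 1.84 A.

I_supply ≈ 1.84 A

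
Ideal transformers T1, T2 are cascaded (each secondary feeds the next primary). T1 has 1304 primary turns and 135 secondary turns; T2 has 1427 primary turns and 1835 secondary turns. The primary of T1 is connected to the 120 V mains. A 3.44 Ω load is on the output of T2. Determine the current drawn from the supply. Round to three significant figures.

Secondary of T1: V = 120.00 × 135/1304 = 12.423 V.
Secondary of T2: V = 12.423 × 1835/1427 = 15.975 V.
I_load = 15.975/3.44 = 4.6440 A, so P_out = 15.975 × 4.6440 = 74.189 W.
All ideal ⇒ P_in = P_out, so I_supply = 74.189/120 = 0.618 A.

I_supply ≈ 0.618 A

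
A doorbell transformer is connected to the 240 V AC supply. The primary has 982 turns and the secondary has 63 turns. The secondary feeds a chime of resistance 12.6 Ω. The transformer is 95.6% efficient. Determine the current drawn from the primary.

I_p ≈ 0.0820 A

V_s = 240 × 63/982 = 15.397 V.
I_s = V_s/R = 15.397/12.6 = 1.2220 A.
P_out = V_s I_s = 15.397 × 1.2220 = 18.815 W.
P_in = P_out/η = 18.815/0.956 = 19.681 W.
I_p = P_in/V_p = 19.681/240 = 0.0820 A.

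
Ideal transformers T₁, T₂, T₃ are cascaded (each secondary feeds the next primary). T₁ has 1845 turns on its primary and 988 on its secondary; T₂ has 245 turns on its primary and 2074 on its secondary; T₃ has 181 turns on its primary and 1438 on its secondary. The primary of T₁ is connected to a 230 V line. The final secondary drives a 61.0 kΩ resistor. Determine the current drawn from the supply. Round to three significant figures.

Secondary of T₁: V = 230.00 × 988/1845 = 123.17 V.
Secondary of T₂: V = 123.17 × 2074/245 = 1042.6 V.
Secondary of T₃: V = 1042.6 × 1438/181 = 8283.5 V.
I_load = 8283.5/61000 = 0.13579 A, so P_out = 8283.5 × 0.13579 = 1124.8 W.
All ideal ⇒ P_in = P_out, so I_supply = 1124.8/230 = 4.89 A.

I_supply ≈ 4.89 A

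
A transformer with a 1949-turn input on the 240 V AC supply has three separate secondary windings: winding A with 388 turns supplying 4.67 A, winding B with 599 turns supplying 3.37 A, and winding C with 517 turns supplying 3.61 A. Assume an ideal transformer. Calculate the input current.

I_in ≈ 2.92 A

V_A = 240 × 388/1949 = 47.778 V; V_B = 240 × 599/1949 = 73.761 V; V_C = 240 × 517/1949 = 63.663 V.
P_out = V_A I_A + V_B I_B + V_C I_C = 47.778×4.67 + 73.761×3.37 + 63.663×3.61 = 223.12 + 248.57 + 229.82 = 701.52 W.
Ideal ⇒ P_in = P_out, so I_in = P_out/V_in = 701.52/240 = 2.92 A.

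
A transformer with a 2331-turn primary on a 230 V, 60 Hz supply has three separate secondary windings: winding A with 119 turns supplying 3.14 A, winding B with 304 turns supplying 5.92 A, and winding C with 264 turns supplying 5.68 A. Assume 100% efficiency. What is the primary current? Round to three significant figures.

V_A = 230 × 119/2331 = 11.742 V; V_B = 230 × 304/2331 = 29.996 V; V_C = 230 × 264/2331 = 26.049 V.
P_out = V_A I_A + V_B I_B + V_C I_C = 11.742×3.14 + 29.996×5.92 + 26.049×5.68 = 36.869 + 177.57 + 147.96 = 362.40 W.
Ideal ⇒ P_in = P_out, so I_p = P_out/V_p = 362.40/230 = 1.58 A.

I_p ≈ 1.58 A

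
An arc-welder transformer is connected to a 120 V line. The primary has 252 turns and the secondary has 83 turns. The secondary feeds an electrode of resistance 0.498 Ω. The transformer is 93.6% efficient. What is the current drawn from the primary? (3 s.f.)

V_s = 120 × 83/252 = 39.524 V.
I_s = V_s/R = 39.524/0.498 = 79.365 A.
P_out = V_s I_s = 39.524 × 79.365 = 3136.8 W.
P_in = P_out/η = 3136.8/0.936 = 3351.3 W.
I_p = P_in/V_p = 3351.3/120 = 27.9 A.

I_p ≈ 27.9 A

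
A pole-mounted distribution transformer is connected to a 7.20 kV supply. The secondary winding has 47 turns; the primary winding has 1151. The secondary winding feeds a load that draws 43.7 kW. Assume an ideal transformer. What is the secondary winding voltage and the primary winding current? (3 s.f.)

V_s = V_p × N_s/N_p = 7200 × 47/1151 = 294.01 V.
I_s = P/V_s = 43700/294.01 = 148.64 A.
I_p = I_s × N_s/N_p = 148.64 × 47/1151 = 6.07 A.

V_s ≈ 294 V, I_p ≈ 6.07 A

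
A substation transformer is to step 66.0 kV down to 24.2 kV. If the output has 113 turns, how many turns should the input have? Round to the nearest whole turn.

N_in/N_out = V_in/V_out, so N_in = 113 × 66000/24200 = 308.2 ≈ 308 turns.

N_in = 308 turns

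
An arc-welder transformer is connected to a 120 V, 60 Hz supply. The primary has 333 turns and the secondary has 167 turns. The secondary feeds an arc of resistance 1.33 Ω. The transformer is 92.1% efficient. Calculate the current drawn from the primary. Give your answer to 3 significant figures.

V_s = 120 × 167/333 = 60.180 V.
I_s = V_s/R = 60.180/1.33 = 45.248 A.
P_out = V_s I_s = 60.180 × 45.248 = 2723.0 W.
P_in = P_out/η = 2723.0/0.921 = 2956.6 W.
I_p = P_in/V_p = 2956.6/120 = 24.6 A.

I_p ≈ 24.6 A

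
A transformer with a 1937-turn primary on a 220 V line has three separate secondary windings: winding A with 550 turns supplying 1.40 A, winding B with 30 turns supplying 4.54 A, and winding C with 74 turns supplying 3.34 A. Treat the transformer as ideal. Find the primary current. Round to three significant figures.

V_A = 220 × 550/1937 = 62.468 V; V_B = 220 × 30/1937 = 3.4073 V; V_C = 220 × 74/1937 = 8.4047 V.
P_out = V_A I_A + V_B I_B + V_C I_C = 62.468×1.40 + 3.4073×4.54 + 8.4047×3.34 = 87.455 + 15.469 + 28.072 = 131.00 W.
Ideal ⇒ P_in = P_out, so I_p = P_out/V_p = 131.00/220 = 0.595 A.

I_p ≈ 0.595 A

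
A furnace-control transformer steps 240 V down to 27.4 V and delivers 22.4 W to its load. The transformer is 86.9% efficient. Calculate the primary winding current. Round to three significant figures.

P_in = P_out/η = 22.4/0.869 = 25.777 W.
I_p = P_in/V_p = 25.777/240 = 0.107 A.

I_p ≈ 0.107 A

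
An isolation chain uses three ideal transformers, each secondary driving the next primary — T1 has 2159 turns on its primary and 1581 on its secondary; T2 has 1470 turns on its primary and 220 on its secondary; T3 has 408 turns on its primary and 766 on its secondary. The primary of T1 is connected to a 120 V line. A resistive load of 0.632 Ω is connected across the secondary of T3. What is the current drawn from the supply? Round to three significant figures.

I_supply ≈ 8.04 A

After T1: V = 120.00 × 1581/2159 = 87.874 V.
After T2: V = 87.874 × 220/1470 = 13.151 V.
After T3: V = 13.151 × 766/408 = 24.691 V.
I_load = 24.691/0.632 = 39.068 A, so P_out = 24.691 × 39.068 = 964.61 W.
All ideal ⇒ P_in = P_out, so I_supply = 964.61/120 = 8.04 A.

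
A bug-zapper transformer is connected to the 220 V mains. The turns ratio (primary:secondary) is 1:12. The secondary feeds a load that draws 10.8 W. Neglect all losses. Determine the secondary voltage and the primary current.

V_s = V_p × N_s/N_p = 220 × 12/1 = 2640.0 V.
I_s = P/V_s = 10.8/2640.0 = 0.0040909 A.
I_p = I_s × N_s/N_p = 0.0040909 × 12/1 = 0.0491 A.

V_s ≈ 2640 V, I_p ≈ 0.0491 A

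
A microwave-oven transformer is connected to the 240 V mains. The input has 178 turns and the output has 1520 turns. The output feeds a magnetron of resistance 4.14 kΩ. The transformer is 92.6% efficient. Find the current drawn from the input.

V_out = 240 × 1520/178 = 2049.4 V.
I_out = V_out/R = 2049.4/4140 = 0.49503 A.
P_out = V_out I_out = 2049.4 × 0.49503 = 1014.5 W.
P_in = P_out/η = 1014.5/0.926 = 1095.6 W.
I_in = P_in/V_in = 1095.6/240 = 4.57 A.

I_in ≈ 4.57 A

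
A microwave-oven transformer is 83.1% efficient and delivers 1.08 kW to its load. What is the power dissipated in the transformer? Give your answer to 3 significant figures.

P_in = P_out/η = 1080/0.831 = 1299.64 W.
P_loss = P_in − P_out = 1299.64 − 1080 = 220 W.

P_loss ≈ 220 W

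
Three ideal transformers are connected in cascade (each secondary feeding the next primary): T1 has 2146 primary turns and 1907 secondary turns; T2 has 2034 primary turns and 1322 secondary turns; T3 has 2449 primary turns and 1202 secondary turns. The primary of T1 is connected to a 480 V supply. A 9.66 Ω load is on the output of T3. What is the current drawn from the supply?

After T1: V = 480.00 × 1907/2146 = 426.54 V.
After T2: V = 426.54 × 1322/2034 = 277.23 V.
After T3: V = 277.23 × 1202/2449 = 136.07 V.
I_load = 136.07/9.66 = 14.086 A, so P_out = 136.07 × 14.086 = 1916.6 W.
All ideal ⇒ P_in = P_out, so I_supply = 1916.6/480 = 3.99 A.

I_supply ≈ 3.99 A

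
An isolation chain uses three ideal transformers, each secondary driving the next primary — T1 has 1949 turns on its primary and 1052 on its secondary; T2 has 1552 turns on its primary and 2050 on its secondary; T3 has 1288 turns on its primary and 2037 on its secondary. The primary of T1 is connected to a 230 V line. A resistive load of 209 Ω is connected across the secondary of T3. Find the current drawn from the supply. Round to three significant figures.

After T1: V = 230.00 × 1052/1949 = 124.15 V.
After T2: V = 124.15 × 2050/1552 = 163.98 V.
After T3: V = 163.98 × 2037/1288 = 259.34 V.
I_load = 259.34/209 = 1.2409 A, so P_out = 259.34 × 1.2409 = 321.80 W.
All ideal ⇒ P_in = P_out, so I_supply = 321.80/230 = 1.40 A.

I_supply ≈ 1.40 A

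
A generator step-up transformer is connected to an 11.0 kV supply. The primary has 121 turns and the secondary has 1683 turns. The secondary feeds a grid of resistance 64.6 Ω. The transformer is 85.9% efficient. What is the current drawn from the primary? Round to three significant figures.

V_s = 11000 × 1683/121 = 153000 V.
I_s = V_s/R = 153000/64.6 = 2368.4 A.
P_out = V_s I_s = 153000 × 2368.4 = 3.6237×10^8 W.
P_in = P_out/η = 3.6237×10^8/0.859 = 4.2185×10^8 W.
I_p = P_in/V_p = 4.2185×10^8/11000 = 38300 A.

I_p ≈ 38300 A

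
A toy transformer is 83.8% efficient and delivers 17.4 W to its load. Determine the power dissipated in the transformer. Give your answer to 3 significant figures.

P_in = P_out/η = 17.4/0.838 = 20.7637 W.
P_loss = P_in − P_out = 20.7637 − 17.4 = 3.36 W.

P_loss ≈ 3.36 W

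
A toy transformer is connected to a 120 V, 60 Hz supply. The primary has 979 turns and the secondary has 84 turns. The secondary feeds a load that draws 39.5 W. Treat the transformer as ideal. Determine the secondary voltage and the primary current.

V_s ≈ 10.3 V, I_p ≈ 0.329 A

V_s = V_p × N_s/N_p = 120 × 84/979 = 10.296 V.
I_s = P/V_s = 39.5/10.296 = 3.8364 A.
I_p = I_s × N_s/N_p = 3.8364 × 84/979 = 0.329 A.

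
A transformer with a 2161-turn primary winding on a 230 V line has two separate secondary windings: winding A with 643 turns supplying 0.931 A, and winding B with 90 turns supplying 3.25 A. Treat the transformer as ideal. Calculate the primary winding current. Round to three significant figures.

V_A = 230 × 643/2161 = 68.436 V; V_B = 230 × 90/2161 = 9.5789 V.
P_out = V_A I_A + V_B I_B = 68.436×0.931 + 9.5789×3.25 = 63.714 + 31.131 = 94.845 W.
Ideal ⇒ P_in = P_out, so I_p = P_out/V_p = 94.845/230 = 0.412 A.

I_p ≈ 0.412 A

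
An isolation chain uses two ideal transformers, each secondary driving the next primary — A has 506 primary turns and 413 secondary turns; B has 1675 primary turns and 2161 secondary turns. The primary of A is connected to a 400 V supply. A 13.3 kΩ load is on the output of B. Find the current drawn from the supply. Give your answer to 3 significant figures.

After A: V = 400.00 × 413/506 = 326.48 V.
After B: V = 326.48 × 2161/1675 = 421.21 V.
I_load = 421.21/13300 = 0.031670 A, so P_out = 421.21 × 0.031670 = 13.340 W.
All ideal ⇒ P_in = P_out, so I_supply = 13.340/400 = 0.0333 A.

I_supply ≈ 0.0333 A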